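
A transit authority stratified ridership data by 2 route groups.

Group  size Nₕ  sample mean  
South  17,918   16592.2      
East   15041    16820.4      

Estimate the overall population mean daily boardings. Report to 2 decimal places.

N = 17918 + 15041 = 32959.
Overall mean = Σ (Nₕ/N)·x̄ₕ — weight by population share, not a simple average.
Σ Nₕx̄ₕ = 17918·16592.2 + 15041·16820.4 = 297299039.6 + 252995636.4 = 550294676.
Divide by N: 550294676 / 32959 = 16696.3402... → 16696.34.

16696.34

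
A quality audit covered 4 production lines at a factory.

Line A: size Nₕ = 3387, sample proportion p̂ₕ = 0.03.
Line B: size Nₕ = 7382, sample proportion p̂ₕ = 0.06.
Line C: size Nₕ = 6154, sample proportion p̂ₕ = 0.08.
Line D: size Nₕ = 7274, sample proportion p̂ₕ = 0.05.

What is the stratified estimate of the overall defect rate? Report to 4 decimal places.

Wₕ = Nₕ/N with N = 24197: 0.1400, 0.3051, 0.2543, 0.3006.
p̂_st = 0.1400·0.03 + 0.3051·0.06 + 0.2543·0.08 + 0.3006·0.05 ≈ 0.057881... → 0.0579.

0.0579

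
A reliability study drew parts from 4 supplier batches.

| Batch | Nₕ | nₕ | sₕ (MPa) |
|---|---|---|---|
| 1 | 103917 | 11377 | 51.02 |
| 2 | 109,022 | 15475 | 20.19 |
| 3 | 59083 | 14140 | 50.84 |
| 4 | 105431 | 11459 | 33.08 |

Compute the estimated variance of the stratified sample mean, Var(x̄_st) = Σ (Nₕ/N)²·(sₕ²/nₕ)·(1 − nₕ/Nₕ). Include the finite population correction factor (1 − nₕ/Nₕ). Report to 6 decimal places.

0.027377

N = 377453; Wₕ = Nₕ/N.
batch 1: (103917/377453)²·51.02²/11377·(1 − 11377/103917) = 0.015443420
batch 2: (109022/377453)²·20.19²/15475·(1 − 15475/109022) = 0.001885646
batch 3: (59083/377453)²·50.84²/14140·(1 − 14140/59083) = 0.003406909
batch 4: (105431/377453)²·33.08²/11459·(1 − 11459/105431) = 0.006640875
Sum = 0.027376850 → 0.027377.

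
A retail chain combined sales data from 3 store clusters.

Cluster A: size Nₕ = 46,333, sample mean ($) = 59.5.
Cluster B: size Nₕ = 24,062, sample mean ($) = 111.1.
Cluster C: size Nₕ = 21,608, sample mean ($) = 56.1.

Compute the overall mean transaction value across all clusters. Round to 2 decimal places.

72.20

x̄_st = (Σ Nₕx̄ₕ) / (Σ Nₕ) = (46333·59.5 + 24062·111.1 + 21608·56.1) / 92003
= 6642310.5 / 92003 = 72.1967... → 72.20.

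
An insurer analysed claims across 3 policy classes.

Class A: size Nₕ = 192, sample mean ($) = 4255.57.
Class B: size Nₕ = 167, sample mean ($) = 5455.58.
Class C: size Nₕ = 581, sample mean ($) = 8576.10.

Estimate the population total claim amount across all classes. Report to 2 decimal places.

6710865.40

Population total = Σ Nₕ·x̄ₕ (each stratum's size times its mean).
192·4255.57 + 167·5455.58 + 581·8576.10 = 817069.44 + 911081.86 + 4982714.1 = 6710865.40.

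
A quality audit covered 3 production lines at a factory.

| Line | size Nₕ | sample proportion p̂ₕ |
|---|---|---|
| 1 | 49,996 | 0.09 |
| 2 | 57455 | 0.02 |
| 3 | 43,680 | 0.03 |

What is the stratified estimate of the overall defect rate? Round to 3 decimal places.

0.046

Wₕ = Nₕ/N with N = 151131: 0.3308, 0.3802, 0.2890.
p̂_st = 0.3308·0.09 + 0.3802·0.02 + 0.2890·0.03 ≈ 0.04605... → 0.046.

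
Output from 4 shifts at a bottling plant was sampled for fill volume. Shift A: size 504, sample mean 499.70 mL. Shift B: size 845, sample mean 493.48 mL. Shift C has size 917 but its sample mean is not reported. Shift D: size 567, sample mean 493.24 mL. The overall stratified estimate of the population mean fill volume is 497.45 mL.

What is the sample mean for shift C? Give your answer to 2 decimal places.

N = 504 + 845 + 917 + 567 = 2833.
Overall total = μ·N = 497.45·2833 = 1409275.85.
Subtract the known strata: 504·499.70 + 845·493.48 + 567·493.24 = 948506.48.
Remaining total for shift C: 1409275.85 − 948506.48 = 460769.37.
Divide by its size: 460769.37 / 917 = 502.4748... → 502.47.

502.47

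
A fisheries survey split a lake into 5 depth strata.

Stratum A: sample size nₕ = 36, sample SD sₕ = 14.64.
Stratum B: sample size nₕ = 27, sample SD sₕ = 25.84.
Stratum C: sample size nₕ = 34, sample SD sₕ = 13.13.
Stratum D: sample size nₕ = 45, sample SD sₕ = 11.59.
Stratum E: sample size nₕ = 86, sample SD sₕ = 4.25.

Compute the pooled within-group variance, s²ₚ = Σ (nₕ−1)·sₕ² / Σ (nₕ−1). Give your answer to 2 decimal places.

170.39

A: (36−1)·14.64² = 35·214.3296 = 7501.536
B: (27−1)·25.84² = 26·667.7056 = 17360.3456
C: (34−1)·13.13² = 33·172.3969 = 5689.0977
D: (45−1)·11.59² = 44·134.3281 = 5910.4364
E: (86−1)·4.25² = 85·18.0625 = 1535.3125
Numerator = 37996.7282; denominator = Σ(nₕ−1) = 223.
s²ₚ = 37996.7282/223 = 170.3889... → 170.39.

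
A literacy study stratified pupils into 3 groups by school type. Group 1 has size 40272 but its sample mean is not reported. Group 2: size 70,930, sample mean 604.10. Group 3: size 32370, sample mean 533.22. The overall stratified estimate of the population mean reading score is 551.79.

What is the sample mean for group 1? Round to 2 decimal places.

474.58

Σ Nₕx̄ₕ = N·μ, so 40272·x̄_1 = 143572·551.79 − (70930·604.10 + 32370·533.22).
= 79221593.88 − 60109144.4 = 19112449.48.
x̄_1 = 19112449.48 / 40272 = 474.5841... → 474.58.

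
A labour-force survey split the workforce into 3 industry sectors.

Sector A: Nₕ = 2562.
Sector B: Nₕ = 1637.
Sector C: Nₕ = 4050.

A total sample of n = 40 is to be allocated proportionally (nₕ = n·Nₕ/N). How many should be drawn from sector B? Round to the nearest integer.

Share of sector B = 1637/8249 = 0.19845.
Allocate 40 × 0.19845 = 7.938... → 8.

8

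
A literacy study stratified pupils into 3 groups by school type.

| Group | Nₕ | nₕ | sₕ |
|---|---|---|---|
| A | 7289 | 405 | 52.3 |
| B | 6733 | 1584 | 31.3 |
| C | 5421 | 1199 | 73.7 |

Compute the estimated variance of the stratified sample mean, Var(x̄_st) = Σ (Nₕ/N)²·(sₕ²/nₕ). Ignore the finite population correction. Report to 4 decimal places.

N = 19443; Wₕ = Nₕ/N.
group A: (7289/19443)²·52.3²/405 = 0.9491999
group B: (6733/19443)²·31.3²/1584 = 0.0741693
group C: (5421/19443)²·73.7²/1199 = 0.3521665
Sum = 1.3755358 → 1.3755.

1.3755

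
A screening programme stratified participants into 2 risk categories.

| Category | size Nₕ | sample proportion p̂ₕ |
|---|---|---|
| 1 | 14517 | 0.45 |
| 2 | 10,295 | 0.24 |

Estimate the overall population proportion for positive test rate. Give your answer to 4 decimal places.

0.3629

Wₕ = Nₕ/N with N = 24812: 0.5851, 0.4149.
p̂_st = 0.5851·0.45 + 0.4149·0.24 ≈ 0.362867... → 0.3629.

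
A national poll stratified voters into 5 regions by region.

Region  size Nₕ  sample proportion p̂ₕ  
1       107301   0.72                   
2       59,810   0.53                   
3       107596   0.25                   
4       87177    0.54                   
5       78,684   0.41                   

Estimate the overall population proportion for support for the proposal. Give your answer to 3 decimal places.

N = 107301 + 59810 + 107596 + 87177 + 78684 = 440568.
Overall proportion = Σ (Nₕ/N)·p̂ₕ.
Σ Nₕp̂ₕ = 77256.72 + 31699.3 + 26899 + 47075.58 + 32260.44 = 215191.04.
215191.04 / 440568 = 0.48844... → 0.488.

0.488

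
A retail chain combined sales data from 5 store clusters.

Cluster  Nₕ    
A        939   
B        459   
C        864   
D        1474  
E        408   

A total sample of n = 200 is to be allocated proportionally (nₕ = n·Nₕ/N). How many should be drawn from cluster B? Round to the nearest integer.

22

N = 939 + 459 + 864 + 1474 + 408 = 4144.
n_B = 200·459/4144 = 22.153... → 22.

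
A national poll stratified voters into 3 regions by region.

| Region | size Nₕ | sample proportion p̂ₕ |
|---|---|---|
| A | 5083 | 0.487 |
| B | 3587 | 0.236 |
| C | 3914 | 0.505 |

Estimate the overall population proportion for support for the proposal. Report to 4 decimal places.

0.4211

N = 5083 + 3587 + 3914 = 12584.
Overall proportion = Σ (Nₕ/N)·p̂ₕ.
Σ Nₕp̂ₕ = 2475.421 + 846.532 + 1976.57 = 5298.523.
5298.523 / 12584 = 0.421052... → 0.4211.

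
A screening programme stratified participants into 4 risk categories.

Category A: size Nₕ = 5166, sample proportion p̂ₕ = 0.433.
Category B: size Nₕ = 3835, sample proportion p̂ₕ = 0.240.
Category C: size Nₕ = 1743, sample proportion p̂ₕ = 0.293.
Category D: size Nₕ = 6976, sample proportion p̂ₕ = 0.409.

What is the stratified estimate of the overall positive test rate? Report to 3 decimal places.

Wₕ = Nₕ/N with N = 17720: 0.2915, 0.2164, 0.0984, 0.3937.
p̂_st = 0.2915·0.433 + 0.2164·0.240 + 0.0984·0.293 + 0.3937·0.409 ≈ 0.36801... → 0.368.

0.368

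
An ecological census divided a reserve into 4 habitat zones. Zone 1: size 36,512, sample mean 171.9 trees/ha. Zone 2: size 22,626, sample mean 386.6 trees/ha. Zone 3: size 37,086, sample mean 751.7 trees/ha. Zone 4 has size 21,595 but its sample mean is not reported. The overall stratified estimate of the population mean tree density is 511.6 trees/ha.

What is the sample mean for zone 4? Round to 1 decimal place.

Σ Nₕx̄ₕ = N·μ, so 21595·x̄_4 = 117819·511.6 − (36512·171.9 + 22626·386.6 + 37086·751.7).
= 60276200.4 − 42901170.6 = 17375029.8.
x̄_4 = 17375029.8 / 21595 = 804.586... → 804.6.

804.6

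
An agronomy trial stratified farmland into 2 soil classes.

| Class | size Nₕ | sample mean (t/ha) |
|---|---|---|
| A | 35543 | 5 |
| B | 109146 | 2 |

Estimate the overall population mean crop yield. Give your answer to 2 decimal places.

x̄_st = (Σ Nₕx̄ₕ) / (Σ Nₕ) = (35543·5 + 109146·2) / 144689
= 396007 / 144689 = 2.7370... → 2.74.

2.74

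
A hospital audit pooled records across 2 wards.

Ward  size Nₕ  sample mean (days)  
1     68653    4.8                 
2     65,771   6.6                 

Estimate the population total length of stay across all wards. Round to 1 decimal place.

763623.0

Population total = Σ Nₕ·x̄ₕ (each stratum's size times its mean).
68653·4.8 + 65771·6.6 = 329534.4 + 434088.6 = 763623.0.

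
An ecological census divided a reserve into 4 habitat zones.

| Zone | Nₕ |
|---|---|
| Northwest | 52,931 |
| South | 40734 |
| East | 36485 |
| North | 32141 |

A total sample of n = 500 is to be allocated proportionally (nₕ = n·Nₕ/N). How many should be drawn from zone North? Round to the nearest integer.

99

Share of zone North = 32141/162291 = 0.19805.
Allocate 500 × 0.19805 = 99.023... → 99.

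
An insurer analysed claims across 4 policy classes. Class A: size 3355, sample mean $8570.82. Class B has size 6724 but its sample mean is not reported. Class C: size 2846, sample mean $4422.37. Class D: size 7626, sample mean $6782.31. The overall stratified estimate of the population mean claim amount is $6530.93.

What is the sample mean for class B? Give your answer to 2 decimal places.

6120.48

Σ Nₕx̄ₕ = N·μ, so 6724·x̄_B = 20551·6530.93 − (3355·8570.82 + 2846·4422.37 + 7626·6782.31).
= 134217142.43 − 93063062.18 = 41154080.25.
x̄_B = 41154080.25 / 6724 = 6120.4759... → 6120.48.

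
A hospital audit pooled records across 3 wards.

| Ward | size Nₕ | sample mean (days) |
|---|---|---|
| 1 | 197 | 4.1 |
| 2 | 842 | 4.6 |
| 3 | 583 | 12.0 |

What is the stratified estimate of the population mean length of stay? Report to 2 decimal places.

7.20

N = 197 + 842 + 583 = 1622.
Weight each subgroup mean by Nₕ/N and sum.
Σ Nₕx̄ₕ = 197·4.1 + 842·4.6 + 583·12.0 = 807.7 + 3873.2 + 6996 = 11676.9.
Divide by N: 11676.9 / 1622 = 7.1991... → 7.20.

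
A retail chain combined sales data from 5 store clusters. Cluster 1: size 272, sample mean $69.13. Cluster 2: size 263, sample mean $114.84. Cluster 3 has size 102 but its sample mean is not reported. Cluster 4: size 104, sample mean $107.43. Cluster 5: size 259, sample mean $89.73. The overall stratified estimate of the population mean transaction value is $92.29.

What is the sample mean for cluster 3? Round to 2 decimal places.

86.97

Σ Nₕx̄ₕ = N·μ, so 102·x̄_3 = 1000·92.29 − (272·69.13 + 263·114.84 + 104·107.43 + 259·89.73).
= 92290 − 83419.07 = 8870.93.
x̄_3 = 8870.93 / 102 = 86.9699... → 86.97.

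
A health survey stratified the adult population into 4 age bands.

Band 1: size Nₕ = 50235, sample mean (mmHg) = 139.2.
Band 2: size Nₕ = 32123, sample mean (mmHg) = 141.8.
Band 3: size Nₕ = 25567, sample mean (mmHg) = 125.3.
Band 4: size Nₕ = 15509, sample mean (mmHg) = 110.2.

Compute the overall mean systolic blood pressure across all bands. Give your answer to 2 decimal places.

N = 123434; weights Wₕ = Nₕ/N = (0.4070, 0.2602, 0.2071, 0.1256).
x̄_st = Σ Wₕ·x̄ₕ = 0.4070·139.2 + 0.2602·141.8 + 0.2071·125.3 + 0.1256·110.2 ≈ 133.3538...
→ 133.35.

133.35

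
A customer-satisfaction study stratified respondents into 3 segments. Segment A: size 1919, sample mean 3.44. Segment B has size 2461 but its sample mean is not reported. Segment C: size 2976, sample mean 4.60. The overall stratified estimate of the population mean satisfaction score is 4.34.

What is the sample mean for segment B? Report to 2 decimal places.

N = 1919 + 2461 + 2976 = 7356.
Overall total = μ·N = 4.34·7356 = 31925.04.
Subtract the known strata: 1919·3.44 + 2976·4.60 = 20290.96.
Remaining total for segment B: 31925.04 − 20290.96 = 11634.08.
Divide by its size: 11634.08 / 2461 = 4.7274... → 4.73.

4.73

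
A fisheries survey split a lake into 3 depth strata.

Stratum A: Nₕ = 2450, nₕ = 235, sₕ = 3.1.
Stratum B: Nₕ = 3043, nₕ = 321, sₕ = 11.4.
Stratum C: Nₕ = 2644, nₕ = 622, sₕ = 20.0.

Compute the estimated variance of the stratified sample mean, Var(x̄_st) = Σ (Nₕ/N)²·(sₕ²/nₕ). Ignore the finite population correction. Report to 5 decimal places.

0.12823

N = 8137; Wₕ = Nₕ/N.
stratum A: (2450/8137)²·3.1²/235 = 0.00370731
stratum B: (3043/8137)²·11.4²/321 = 0.05662131
stratum C: (2644/8137)²·20.0²/622 = 0.06789908
Sum = 0.12822770 → 0.12823.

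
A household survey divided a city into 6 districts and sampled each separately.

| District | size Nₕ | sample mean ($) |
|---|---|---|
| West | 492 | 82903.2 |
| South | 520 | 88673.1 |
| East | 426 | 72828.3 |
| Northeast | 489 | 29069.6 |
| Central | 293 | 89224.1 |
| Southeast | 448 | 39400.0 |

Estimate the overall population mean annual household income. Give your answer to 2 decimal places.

N = 2668; weights Wₕ = Nₕ/N = (0.1844, 0.1949, 0.1597, 0.1833, 0.1098, 0.1679).
x̄_st = Σ Wₕ·x̄ₕ = 0.1844·82903.2 + 0.1949·88673.1 + 0.1597·72828.3 + 0.1833·29069.6 + 0.1098·89224.1 + 0.1679·39400.0 ≈ 65941.5809...
→ 65941.58.

65941.58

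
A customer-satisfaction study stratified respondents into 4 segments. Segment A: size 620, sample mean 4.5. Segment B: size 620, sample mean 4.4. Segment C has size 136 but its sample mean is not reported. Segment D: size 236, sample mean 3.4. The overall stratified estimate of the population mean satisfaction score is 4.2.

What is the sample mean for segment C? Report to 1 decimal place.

3.3

Σ Nₕx̄ₕ = N·μ, so 136·x̄_C = 1612·4.2 − (620·4.5 + 620·4.4 + 236·3.4).
= 6770.4 − 6320.4 = 450.
x̄_C = 450 / 136 = 3.309... → 3.3.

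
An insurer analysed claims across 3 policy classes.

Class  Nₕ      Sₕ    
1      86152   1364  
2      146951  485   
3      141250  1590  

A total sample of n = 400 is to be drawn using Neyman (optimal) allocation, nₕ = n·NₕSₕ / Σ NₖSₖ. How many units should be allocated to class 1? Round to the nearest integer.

114

Σ NₕSₕ = 86152·1364 + 146951·485 + 141250·1590 = 413370063.
Share for 1: 117511328/413370063 = 0.28428.
n_1 = 400 × 0.28428 = 113.711... → 114.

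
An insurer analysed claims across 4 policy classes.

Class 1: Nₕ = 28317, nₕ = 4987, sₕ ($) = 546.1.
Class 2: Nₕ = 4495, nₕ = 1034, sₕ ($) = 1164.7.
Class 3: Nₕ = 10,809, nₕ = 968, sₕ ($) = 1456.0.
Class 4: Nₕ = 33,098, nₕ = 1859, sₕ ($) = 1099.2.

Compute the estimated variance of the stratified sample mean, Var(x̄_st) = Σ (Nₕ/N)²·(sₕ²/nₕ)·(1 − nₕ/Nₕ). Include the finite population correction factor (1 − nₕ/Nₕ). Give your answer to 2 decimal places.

N = 76719. Term for each stratum: Wₕ²sₕ²/nₕ·(1−nₕ/Nₕ).
Var(x̄_st) = 6.71214 + 3.46763 + 39.57913 + 114.17396 = 163.93286 → 163.93.

163.93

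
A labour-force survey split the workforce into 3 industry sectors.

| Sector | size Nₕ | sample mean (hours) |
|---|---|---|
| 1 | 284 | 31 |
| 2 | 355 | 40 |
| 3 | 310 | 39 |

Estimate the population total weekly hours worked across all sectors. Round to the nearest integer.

35094

1: 284·31 = 8804
2: 355·40 = 14200
3: 310·39 = 12090
τ̂ = Σ Nₕx̄ₕ = 35094.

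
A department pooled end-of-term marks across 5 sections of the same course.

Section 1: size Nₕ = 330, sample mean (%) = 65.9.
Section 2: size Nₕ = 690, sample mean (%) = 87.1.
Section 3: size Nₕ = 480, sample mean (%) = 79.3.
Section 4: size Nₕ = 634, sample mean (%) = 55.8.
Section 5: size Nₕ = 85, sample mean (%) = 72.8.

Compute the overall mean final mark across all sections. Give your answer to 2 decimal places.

x̄_st = (Σ Nₕx̄ₕ) / (Σ Nₕ) = (330·65.9 + 690·87.1 + 480·79.3 + 634·55.8 + 85·72.8) / 2219
= 161475.2 / 2219 = 72.7694... → 72.77.

72.77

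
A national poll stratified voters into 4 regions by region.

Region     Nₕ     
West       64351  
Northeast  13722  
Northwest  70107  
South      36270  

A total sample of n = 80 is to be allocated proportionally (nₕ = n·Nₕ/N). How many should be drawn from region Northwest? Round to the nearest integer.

30

Share of region Northwest = 70107/184450 = 0.38009.
Allocate 80 × 0.38009 = 30.407... → 30.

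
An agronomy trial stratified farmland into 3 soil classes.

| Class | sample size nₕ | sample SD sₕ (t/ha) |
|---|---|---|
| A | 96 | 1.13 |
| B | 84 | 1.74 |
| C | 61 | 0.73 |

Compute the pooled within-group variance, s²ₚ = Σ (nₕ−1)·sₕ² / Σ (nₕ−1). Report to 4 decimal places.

A: (96−1)·1.13² = 95·1.2769 = 121.3055
B: (84−1)·1.74² = 83·3.0276 = 251.2908
C: (61−1)·0.73² = 60·0.5329 = 31.974
Numerator = 404.5703; denominator = Σ(nₕ−1) = 238.
s²ₚ = 404.5703/238 = 1.699875... → 1.6999.

1.6999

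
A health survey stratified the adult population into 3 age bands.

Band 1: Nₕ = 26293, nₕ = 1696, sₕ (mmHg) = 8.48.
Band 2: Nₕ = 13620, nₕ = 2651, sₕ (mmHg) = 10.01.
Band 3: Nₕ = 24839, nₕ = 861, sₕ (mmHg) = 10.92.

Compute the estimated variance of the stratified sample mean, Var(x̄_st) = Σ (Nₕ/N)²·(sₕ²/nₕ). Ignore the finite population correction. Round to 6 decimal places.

0.029043

N = 64752; Wₕ = Nₕ/N.
band 1: (26293/64752)²·8.48²/1696 = 0.006991007
band 2: (13620/64752)²·10.01²/2651 = 0.001672269
band 3: (24839/64752)²·10.92²/861 = 0.020379990
Sum = 0.029043267 → 0.029043.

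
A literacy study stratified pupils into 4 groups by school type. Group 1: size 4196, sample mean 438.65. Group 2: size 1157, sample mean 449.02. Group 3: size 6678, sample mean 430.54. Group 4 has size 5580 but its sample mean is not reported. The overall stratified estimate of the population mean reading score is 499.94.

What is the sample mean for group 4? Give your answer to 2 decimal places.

N = 4196 + 1157 + 6678 + 5580 = 17611.
Overall total = μ·N = 499.94·17611 = 8804443.34.
Subtract the known strata: 4196·438.65 + 1157·449.02 + 6678·430.54 = 5235237.66.
Remaining total for group 4: 8804443.34 − 5235237.66 = 3569205.68.
Divide by its size: 3569205.68 / 5580 = 639.6426... → 639.64.

639.64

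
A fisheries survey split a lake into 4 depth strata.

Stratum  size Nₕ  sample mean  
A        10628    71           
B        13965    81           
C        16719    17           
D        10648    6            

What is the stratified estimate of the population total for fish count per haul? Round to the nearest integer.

2233864

A: 10628·71 = 754588
B: 13965·81 = 1131165
C: 16719·17 = 284223
D: 10648·6 = 63888
τ̂ = Σ Nₕx̄ₕ = 2233864.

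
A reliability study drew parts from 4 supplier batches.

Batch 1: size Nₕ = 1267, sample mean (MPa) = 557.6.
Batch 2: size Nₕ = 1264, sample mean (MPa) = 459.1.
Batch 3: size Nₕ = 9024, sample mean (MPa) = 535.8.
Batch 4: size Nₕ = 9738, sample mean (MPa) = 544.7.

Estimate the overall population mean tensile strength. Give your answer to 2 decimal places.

536.61

x̄_st = (Σ Nₕx̄ₕ) / (Σ Nₕ) = (1267·557.6 + 1264·459.1 + 9024·535.8 + 9738·544.7) / 21293
= 11426129.4 / 21293 = 536.6144... → 536.61.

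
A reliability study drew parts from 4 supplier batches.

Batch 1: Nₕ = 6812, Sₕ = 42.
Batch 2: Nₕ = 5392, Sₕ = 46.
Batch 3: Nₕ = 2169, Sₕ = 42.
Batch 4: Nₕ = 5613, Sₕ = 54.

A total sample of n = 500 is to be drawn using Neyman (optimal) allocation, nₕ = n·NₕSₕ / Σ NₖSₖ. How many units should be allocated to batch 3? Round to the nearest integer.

1: NₕSₕ = 6812·42 = 286104
2: NₕSₕ = 5392·46 = 248032
3: NₕSₕ = 2169·42 = 91098
4: NₕSₕ = 5613·54 = 303102
Σ NₕSₕ = 928336.
n_3 = 500·91098/928336 = 49.065... → 49.

49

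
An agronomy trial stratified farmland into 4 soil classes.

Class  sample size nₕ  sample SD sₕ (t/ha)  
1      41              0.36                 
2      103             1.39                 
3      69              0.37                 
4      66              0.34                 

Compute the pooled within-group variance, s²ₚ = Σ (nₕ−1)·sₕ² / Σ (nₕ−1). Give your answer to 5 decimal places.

Degrees of freedom: 40 + 102 + 68 + 65 = 275.
Σ(nₕ−1)sₕ² = 40·0.1296 + 102·1.9321 + 68·0.1369 + 65·0.1156 = 219.0814.
s²ₚ = 219.0814 / 275 = 0.7966596... → 0.79666.

0.79666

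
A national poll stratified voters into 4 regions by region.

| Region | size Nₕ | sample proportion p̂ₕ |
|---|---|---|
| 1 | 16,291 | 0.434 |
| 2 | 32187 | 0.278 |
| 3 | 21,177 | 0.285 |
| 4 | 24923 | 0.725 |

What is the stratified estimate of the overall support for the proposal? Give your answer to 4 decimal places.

0.4242

N = 16291 + 32187 + 21177 + 24923 = 94578.
Overall proportion = Σ (Nₕ/N)·p̂ₕ.
Σ Nₕp̂ₕ = 7070.294 + 8947.986 + 6035.445 + 18069.175 = 40122.9.
40122.9 / 94578 = 0.424231... → 0.4242.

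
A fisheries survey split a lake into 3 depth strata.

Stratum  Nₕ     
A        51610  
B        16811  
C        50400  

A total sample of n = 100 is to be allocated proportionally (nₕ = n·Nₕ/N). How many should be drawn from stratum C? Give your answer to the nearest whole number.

42

Share of stratum C = 50400/118821 = 0.42417.
Allocate 100 × 0.42417 = 42.417... → 42.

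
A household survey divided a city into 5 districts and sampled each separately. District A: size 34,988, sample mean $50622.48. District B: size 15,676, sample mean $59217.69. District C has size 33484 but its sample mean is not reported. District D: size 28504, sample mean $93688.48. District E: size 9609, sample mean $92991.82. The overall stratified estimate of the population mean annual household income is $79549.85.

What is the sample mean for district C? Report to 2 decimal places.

103402.03

Σ Nₕx̄ₕ = N·μ, so 33484·x̄_C = 122261·79549.85 − (34988·50622.48 + 15676·59217.69 + 28504·93688.48 + 9609·92991.82).
= 9725844210.85 − 6263530670.98 = 3462313539.87.
x̄_C = 3462313539.87 / 33484 = 103402.0290... → 103402.03.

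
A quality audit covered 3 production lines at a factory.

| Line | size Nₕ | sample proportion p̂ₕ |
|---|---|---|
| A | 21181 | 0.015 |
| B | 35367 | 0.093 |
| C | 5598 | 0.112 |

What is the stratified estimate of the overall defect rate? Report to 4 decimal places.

0.0681

N = 21181 + 35367 + 5598 = 62146.
Overall proportion = Σ (Nₕ/N)·p̂ₕ.
Σ Nₕp̂ₕ = 317.715 + 3289.131 + 626.976 = 4233.822.
4233.822 / 62146 = 0.068127... → 0.0681.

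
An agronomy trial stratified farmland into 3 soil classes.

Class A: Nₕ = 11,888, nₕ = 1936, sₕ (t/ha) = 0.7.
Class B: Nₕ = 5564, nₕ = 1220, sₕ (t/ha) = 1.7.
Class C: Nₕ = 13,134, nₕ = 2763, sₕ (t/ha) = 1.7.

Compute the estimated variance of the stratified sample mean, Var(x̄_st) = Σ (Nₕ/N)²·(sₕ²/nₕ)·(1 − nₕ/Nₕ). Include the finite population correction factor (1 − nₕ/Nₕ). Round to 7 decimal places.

N = 30586. Term for each stratum: Wₕ²sₕ²/nₕ·(1−nₕ/Nₕ).
Var(x̄_st) = 0.0000320084 + 0.0000612026 + 0.0001522963 = 0.0002455073 → 0.0002455.

0.0002455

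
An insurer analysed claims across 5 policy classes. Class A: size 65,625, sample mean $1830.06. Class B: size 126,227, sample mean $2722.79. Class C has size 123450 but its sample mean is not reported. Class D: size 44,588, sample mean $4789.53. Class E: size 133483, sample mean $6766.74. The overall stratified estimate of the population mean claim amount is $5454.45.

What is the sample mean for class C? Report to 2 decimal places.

8995.47

Σ Nₕx̄ₕ = N·μ, so 123450·x̄_C = 493373·5454.45 − (65625·1830.06 + 126227·2722.79 + 44588·4789.53 + 133483·6766.74).
= 2691078359.85 − 1580587619.89 = 1110490739.96.
x̄_C = 1110490739.96 / 123450 = 8995.4697... → 8995.47.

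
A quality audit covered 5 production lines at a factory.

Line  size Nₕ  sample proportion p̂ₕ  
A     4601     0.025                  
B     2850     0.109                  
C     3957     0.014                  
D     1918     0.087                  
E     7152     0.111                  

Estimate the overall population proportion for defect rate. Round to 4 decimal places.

0.0704

N = 4601 + 2850 + 3957 + 1918 + 7152 = 20478.
Overall proportion = Σ (Nₕ/N)·p̂ₕ.
Σ Nₕp̂ₕ = 115.025 + 310.65 + 55.398 + 166.866 + 793.872 = 1441.811.
1441.811 / 20478 = 0.070408... → 0.0704.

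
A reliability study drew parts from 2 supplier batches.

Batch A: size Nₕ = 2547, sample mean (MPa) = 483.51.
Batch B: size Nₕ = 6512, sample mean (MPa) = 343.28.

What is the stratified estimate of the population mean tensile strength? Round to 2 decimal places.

N = 9059; weights Wₕ = Nₕ/N = (0.2812, 0.7188).
x̄_st = Σ Wₕ·x̄ₕ = 0.2812·483.51 + 0.7188·343.28 ≈ 382.7066...
→ 382.71.

382.71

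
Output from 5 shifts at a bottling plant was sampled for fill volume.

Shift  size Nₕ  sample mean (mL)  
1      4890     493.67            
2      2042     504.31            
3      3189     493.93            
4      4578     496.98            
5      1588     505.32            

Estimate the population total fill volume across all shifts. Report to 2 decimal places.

8096612.69

1: 4890·493.67 = 2414046.3
2: 2042·504.31 = 1029801.02
3: 3189·493.93 = 1575142.77
4: 4578·496.98 = 2275174.44
5: 1588·505.32 = 802448.16
τ̂ = Σ Nₕx̄ₕ = 8096612.69.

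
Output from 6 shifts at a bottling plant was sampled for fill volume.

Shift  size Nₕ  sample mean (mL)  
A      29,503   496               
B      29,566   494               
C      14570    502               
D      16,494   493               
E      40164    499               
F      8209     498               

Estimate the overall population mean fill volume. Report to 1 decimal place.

496.8

N = 29503 + 29566 + 14570 + 16494 + 40164 + 8209 = 138506.
The stratified mean weights each stratum mean by its population share Nₕ/N.
Σ Nₕx̄ₕ = 29503·496 + 29566·494 + 14570·502 + 16494·493 + 40164·499 + 8209·498 = 14633488 + 14605604 + 7314140 + 8131542 + 20041836 + 4088082 = 68814692.
Divide by N: 68814692 / 138506 = 496.835... → 496.8.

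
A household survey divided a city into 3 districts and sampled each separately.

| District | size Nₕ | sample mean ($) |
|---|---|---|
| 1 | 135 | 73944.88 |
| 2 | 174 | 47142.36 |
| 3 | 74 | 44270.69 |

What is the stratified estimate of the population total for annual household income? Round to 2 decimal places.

21461360.50

1: 135·73944.88 = 9982558.8
2: 174·47142.36 = 8202770.64
3: 74·44270.69 = 3276031.06
τ̂ = Σ Nₕx̄ₕ = 21461360.50.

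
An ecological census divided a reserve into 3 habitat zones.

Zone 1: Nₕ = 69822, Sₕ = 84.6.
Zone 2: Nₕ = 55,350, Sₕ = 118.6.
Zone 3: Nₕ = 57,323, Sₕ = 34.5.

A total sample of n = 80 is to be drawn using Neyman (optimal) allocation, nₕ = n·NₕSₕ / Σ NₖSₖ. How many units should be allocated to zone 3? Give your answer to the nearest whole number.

Σ NₕSₕ = 69822·84.6 + 55350·118.6 + 57323·34.5 = 14449094.7.
Share for 3: 1977643.5/14449094.7 = 0.13687.
n_3 = 80 × 0.13687 = 10.950... → 11.

11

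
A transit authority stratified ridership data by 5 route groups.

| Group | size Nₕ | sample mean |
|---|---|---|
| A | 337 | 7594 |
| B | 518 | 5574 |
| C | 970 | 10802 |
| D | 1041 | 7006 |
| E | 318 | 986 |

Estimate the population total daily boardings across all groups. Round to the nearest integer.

23531244

Population total = Σ Nₕ·x̄ₕ (each stratum's size times its mean).
337·7594 + 518·5574 + 970·10802 + 1041·7006 + 318·986 = 2559178 + 2887332 + 10477940 + 7293246 + 313548 = 23531244.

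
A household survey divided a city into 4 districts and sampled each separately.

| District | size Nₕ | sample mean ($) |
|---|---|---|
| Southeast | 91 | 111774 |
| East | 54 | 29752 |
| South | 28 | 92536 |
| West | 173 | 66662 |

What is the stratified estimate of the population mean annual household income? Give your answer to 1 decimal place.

74860.0

x̄_st = (Σ Nₕx̄ₕ) / (Σ Nₕ) = (91·111774 + 54·29752 + 28·92536 + 173·66662) / 346
= 25901576 / 346 = 74860.046... → 74860.0.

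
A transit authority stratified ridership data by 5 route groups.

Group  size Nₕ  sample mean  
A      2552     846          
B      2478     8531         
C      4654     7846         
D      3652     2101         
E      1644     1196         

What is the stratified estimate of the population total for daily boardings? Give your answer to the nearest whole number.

A: 2552·846 = 2158992
B: 2478·8531 = 21139818
C: 4654·7846 = 36515284
D: 3652·2101 = 7672852
E: 1644·1196 = 1966224
τ̂ = Σ Nₕx̄ₕ = 69453170.

69453170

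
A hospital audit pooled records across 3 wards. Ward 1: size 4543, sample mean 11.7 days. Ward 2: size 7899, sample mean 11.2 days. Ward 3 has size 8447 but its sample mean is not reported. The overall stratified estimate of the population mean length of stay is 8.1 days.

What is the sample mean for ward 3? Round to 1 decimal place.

Σ Nₕx̄ₕ = N·μ, so 8447·x̄_3 = 20889·8.1 − (4543·11.7 + 7899·11.2).
= 169200.9 − 141621.9 = 27579.
x̄_3 = 27579 / 8447 = 3.265... → 3.3.

3.3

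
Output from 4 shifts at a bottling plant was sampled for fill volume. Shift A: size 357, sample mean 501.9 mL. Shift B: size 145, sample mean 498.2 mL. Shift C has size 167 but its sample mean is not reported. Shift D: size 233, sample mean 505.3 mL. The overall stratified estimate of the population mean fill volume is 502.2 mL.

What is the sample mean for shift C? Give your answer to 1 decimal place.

502.0

Σ Nₕx̄ₕ = N·μ, so 167·x̄_C = 902·502.2 − (357·501.9 + 145·498.2 + 233·505.3).
= 452984.4 − 369152.2 = 83832.2.
x̄_C = 83832.2 / 167 = 501.989... → 502.0.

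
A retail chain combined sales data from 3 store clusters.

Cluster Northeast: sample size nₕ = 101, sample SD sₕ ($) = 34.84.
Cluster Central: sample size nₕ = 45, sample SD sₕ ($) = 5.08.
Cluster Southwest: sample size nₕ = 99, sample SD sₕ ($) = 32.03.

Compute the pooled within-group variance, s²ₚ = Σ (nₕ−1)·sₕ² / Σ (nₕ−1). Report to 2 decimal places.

Northeast: (101−1)·34.84² = 100·1213.8256 = 121382.56
Central: (45−1)·5.08² = 44·25.8064 = 1135.4816
Southwest: (99−1)·32.03² = 98·1025.9209 = 100540.2482
Numerator = 223058.2898; denominator = Σ(nₕ−1) = 242.
s²ₚ = 223058.2898/242 = 921.7285... → 921.73.

921.73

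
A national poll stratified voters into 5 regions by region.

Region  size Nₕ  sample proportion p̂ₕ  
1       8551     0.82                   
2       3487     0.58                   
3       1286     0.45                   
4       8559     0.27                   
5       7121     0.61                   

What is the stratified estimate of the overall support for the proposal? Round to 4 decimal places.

Wₕ = Nₕ/N with N = 29004: 0.2948, 0.1202, 0.0443, 0.2951, 0.2455.
p̂_st = 0.2948·0.82 + 0.1202·0.58 + 0.0443·0.45 + 0.2951·0.27 + 0.2455·0.61 ≈ 0.560878... → 0.5609.

0.5609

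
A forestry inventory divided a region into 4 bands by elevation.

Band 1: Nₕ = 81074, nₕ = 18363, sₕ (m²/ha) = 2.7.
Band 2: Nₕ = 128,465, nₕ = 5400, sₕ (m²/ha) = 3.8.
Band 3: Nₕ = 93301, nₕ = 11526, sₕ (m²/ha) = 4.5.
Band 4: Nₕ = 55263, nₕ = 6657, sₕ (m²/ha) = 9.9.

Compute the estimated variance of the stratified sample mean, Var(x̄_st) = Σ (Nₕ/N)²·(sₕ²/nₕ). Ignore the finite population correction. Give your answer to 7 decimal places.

0.0008344

N = 358103. Term for each stratum: Wₕ²sₕ²/nₕ.
Var(x̄_st) = 0.0000203484 + 0.0003441337 + 0.0001192623 + 0.0003506266 = 0.0008343710 → 0.0008344.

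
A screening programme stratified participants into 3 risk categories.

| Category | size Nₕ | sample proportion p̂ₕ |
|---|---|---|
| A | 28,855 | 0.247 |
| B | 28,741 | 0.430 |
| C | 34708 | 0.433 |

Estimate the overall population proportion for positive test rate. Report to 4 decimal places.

0.3739

Wₕ = Nₕ/N with N = 92304: 0.3126, 0.3114, 0.3760.
p̂_st = 0.3126·0.247 + 0.3114·0.430 + 0.3760·0.433 ≈ 0.373921... → 0.3739.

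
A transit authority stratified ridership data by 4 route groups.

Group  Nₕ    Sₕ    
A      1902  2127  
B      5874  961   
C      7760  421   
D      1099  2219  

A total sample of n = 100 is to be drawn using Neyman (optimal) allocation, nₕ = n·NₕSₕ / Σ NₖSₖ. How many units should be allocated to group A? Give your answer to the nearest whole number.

26

A: NₕSₕ = 1902·2127 = 4045554
B: NₕSₕ = 5874·961 = 5644914
C: NₕSₕ = 7760·421 = 3266960
D: NₕSₕ = 1099·2219 = 2438681
Σ NₕSₕ = 15396109.
n_A = 100·4045554/15396109 = 26.276... → 26.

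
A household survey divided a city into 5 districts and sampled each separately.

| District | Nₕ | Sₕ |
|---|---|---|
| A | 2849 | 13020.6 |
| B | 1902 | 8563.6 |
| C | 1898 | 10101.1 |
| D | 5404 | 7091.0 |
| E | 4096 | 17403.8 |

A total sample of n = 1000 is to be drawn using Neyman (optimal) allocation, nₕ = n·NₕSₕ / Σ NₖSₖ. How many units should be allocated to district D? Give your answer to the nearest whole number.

Σ NₕSₕ = 2849·13020.6 + 1902·8563.6 + 1898·10101.1 + 5404·7091.0 + 4096·17403.8 = 182161273.2.
Share for D: 38319764/182161273.2 = 0.21036.
n_D = 1000 × 0.21036 = 210.362... → 210.

210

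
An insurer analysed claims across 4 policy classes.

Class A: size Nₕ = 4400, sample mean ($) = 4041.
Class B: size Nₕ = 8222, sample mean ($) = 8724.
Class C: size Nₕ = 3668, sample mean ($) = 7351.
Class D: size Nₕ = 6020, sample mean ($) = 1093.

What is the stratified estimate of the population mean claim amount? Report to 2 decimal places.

5515.57

x̄_st = (Σ Nₕx̄ₕ) / (Σ Nₕ) = (4400·4041 + 8222·8724 + 3668·7351 + 6020·1093) / 22310
= 123052456 / 22310 = 5515.5740... → 5515.57.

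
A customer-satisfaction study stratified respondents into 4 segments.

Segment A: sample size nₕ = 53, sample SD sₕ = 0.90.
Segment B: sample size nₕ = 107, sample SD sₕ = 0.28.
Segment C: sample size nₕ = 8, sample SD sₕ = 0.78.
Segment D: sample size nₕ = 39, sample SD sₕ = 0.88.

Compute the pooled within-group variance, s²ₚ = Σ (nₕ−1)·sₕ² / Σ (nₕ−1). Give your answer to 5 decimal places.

0.41437

Degrees of freedom: 52 + 106 + 7 + 38 = 203.
Σ(nₕ−1)sₕ² = 52·0.81 + 106·0.0784 + 7·0.6084 + 38·0.7744 = 84.1164.
s²ₚ = 84.1164 / 203 = 0.4143665... → 0.41437.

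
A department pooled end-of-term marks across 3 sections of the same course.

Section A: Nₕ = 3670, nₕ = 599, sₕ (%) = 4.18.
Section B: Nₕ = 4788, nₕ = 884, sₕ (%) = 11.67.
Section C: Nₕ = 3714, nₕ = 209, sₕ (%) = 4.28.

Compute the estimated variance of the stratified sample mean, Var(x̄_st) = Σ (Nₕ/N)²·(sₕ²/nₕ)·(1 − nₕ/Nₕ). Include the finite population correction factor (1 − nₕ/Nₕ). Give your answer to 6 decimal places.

N = 12172. Term for each stratum: Wₕ²sₕ²/nₕ·(1−nₕ/Nₕ).
Var(x̄_st) = 0.002218951 + 0.019437012 + 0.007701003 = 0.029356966 → 0.029357.

0.029357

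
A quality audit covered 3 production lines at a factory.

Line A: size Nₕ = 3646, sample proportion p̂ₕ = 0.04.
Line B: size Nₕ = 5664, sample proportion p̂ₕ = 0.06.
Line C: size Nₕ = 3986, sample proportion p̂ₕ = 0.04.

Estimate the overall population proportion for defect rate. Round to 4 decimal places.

Wₕ = Nₕ/N with N = 13296: 0.2742, 0.4260, 0.2998.
p̂_st = 0.2742·0.04 + 0.4260·0.06 + 0.2998·0.04 ≈ 0.048520... → 0.0485.

0.0485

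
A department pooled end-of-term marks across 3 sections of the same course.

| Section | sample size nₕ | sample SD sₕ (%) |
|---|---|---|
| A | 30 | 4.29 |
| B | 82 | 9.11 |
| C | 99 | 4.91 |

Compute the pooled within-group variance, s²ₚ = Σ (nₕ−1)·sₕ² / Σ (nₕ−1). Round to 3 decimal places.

Degrees of freedom: 29 + 81 + 98 = 208.
Σ(nₕ−1)sₕ² = 29·18.4041 + 81·82.9921 + 98·24.1081 = 9618.6728.
s²ₚ = 9618.6728 / 208 = 46.24362... → 46.244.

46.244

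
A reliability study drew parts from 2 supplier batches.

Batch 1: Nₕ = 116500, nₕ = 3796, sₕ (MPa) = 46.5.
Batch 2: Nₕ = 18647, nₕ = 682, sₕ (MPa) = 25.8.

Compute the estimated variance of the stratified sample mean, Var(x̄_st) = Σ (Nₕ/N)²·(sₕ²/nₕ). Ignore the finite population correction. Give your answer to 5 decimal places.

0.44185

N = 135147; Wₕ = Nₕ/N.
batch 1: (116500/135147)²·46.5²/3796 = 0.42327121
batch 2: (18647/135147)²·25.8²/682 = 0.01858062
Sum = 0.44185183 → 0.44185.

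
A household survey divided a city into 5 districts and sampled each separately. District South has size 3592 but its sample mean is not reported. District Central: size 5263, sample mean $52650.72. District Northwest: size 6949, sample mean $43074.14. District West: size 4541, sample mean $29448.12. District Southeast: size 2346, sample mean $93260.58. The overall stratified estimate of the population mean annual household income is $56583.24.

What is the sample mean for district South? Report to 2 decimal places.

98829.10

Σ Nₕx̄ₕ = N·μ, so 3592·x̄_South = 22691·56583.24 − (5263·52650.72 + 6949·43074.14 + 4541·29448.12 + 2346·93260.58).
= 1283930298.84 − 928936171.82 = 354994127.02.
x̄_South = 354994127.02 / 3592 = 98829.0999... → 98829.10.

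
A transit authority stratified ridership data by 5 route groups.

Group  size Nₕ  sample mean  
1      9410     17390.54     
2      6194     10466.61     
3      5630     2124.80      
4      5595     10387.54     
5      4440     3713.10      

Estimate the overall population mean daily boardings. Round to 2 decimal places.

N = 9410 + 6194 + 5630 + 5595 + 4440 = 31269.
Overall mean = Σ (Nₕ/N)·x̄ₕ — weight by population share, not a simple average.
Σ Nₕx̄ₕ = 9410·17390.54 + 6194·10466.61 + 5630·2124.80 + 5595·10387.54 + 4440·3713.10 = 163644981.4 + 64830182.34 + 11962624 + 58118286.3 + 16486164 = 315042238.04.
Divide by N: 315042238.04 / 31269 = 10075.2259... → 10075.23.

10075.23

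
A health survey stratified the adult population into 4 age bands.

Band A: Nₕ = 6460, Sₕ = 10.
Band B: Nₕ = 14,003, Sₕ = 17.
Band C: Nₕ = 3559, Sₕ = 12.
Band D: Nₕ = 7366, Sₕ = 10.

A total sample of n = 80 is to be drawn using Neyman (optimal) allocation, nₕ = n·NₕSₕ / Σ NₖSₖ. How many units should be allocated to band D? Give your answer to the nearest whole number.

A: NₕSₕ = 6460·10 = 64600
B: NₕSₕ = 14003·17 = 238051
C: NₕSₕ = 3559·12 = 42708
D: NₕSₕ = 7366·10 = 73660
Σ NₕSₕ = 419019.
n_D = 80·73660/419019 = 14.063... → 14.

14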